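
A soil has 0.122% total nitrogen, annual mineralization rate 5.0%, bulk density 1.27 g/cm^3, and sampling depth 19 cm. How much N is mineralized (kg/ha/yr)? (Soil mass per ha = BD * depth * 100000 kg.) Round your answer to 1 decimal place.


Step 1: Soil mass per ha = BD * depth * 100000 = 1.27 * 19 * 100000 = 2413000 kg
Step 2: Total N pool = soil mass * N%/100 = 2413000 * 0.122/100 = 2943.86 kg/ha
Step 3: N mineralized = N pool * rate%/100 = 2943.86 * 5.0/100 = 147.2 kg/ha/yr

147.2


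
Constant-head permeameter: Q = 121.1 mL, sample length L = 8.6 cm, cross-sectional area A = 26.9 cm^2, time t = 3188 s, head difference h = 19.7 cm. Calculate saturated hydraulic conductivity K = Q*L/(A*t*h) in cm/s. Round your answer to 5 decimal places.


Step 1: K = Q * L / (A * t * h)
Step 2: Numerator = 121.1 * 8.6 = 1041.46
Step 3: Denominator = 26.9 * 3188 * 19.7 = 1689416.84
Step 4: K = 1041.46 / 1689416.84 = 0.00062 cm/s

0.00062


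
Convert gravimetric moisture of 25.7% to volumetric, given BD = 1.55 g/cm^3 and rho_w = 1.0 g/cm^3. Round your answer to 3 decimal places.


Step 1: theta = (w / 100) * BD / rho_w
Step 2: theta = (25.7 / 100) * 1.55 / 1.0
Step 3: theta = 0.257 * 1.55
Step 4: theta = 0.398

0.398


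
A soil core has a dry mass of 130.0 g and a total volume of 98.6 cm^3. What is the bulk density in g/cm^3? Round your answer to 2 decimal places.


Step 1: Identify the formula: BD = dry mass / volume
Step 2: Substitute values: BD = 130.0 / 98.6
Step 3: BD = 1.32 g/cm^3

1.32


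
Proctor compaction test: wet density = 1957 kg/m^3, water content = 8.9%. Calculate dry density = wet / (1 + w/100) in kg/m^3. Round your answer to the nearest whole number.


Step 1: Dry density = wet density / (1 + w/100)
Step 2: Dry density = 1957 / (1 + 8.9/100)
Step 3: Dry density = 1957 / 1.089
Step 4: Dry density = 1797 kg/m^3

1797


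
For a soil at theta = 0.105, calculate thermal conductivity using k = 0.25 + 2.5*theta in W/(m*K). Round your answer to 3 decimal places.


Step 1: k = 0.25 + 2.5 * theta
Step 2: k = 0.25 + 2.5 * 0.105
Step 3: k = 0.25 + 0.263
Step 4: k = 0.513 W/(m*K)

0.513


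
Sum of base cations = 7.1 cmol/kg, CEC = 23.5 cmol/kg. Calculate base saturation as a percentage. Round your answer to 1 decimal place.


Step 1: BS = 100 * (sum of bases) / CEC
Step 2: BS = 100 * 7.1 / 23.5
Step 3: BS = 30.2%

30.2


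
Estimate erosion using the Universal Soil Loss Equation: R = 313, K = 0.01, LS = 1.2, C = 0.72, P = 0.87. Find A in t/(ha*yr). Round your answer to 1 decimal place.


Step 1: A = R * K * LS * C * P
Step 2: R * K = 313 * 0.01 = 3.13
Step 3: (R*K) * LS = 3.13 * 1.2 = 3.756
Step 4: * C * P = 3.756 * 0.72 * 0.87 = 2.4
Step 5: A = 2.4 t/(ha*yr)

2.4


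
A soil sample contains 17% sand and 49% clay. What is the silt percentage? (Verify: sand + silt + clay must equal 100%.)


Step 1: sand + silt + clay = 100%
Step 2: silt = 100 - sand - clay
Step 3: silt = 100 - 17 - 49
Step 4: silt = 34%

34


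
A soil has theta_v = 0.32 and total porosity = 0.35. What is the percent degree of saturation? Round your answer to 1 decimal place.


Step 1: S = 100 * theta_v / n
Step 2: S = 100 * 0.32 / 0.35
Step 3: S = 91.4%

91.4


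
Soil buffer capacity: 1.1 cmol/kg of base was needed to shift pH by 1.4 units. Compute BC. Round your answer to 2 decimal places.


Step 1: BC = change in base / change in pH
Step 2: BC = 1.1 / 1.4
Step 3: BC = 0.79 cmol/(kg*pH unit)

0.79


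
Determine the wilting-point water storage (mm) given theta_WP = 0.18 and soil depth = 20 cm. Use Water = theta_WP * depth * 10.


Step 1: Water (mm) = theta_WP * depth * 10
Step 2: Water = 0.18 * 20 * 10
Step 3: Water = 36.0 mm

36.0


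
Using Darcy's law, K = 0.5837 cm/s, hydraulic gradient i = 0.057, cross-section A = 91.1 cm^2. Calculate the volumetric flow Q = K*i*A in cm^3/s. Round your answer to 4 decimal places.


Step 1: Apply Darcy's law: Q = K * i * A
Step 2: Q = 0.5837 * 0.057 * 91.1
Step 3: Q = 3.031 cm^3/s

3.031


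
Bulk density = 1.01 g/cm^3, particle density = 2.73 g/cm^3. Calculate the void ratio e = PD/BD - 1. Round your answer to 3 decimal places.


Step 1: e = PD / BD - 1
Step 2: e = 2.73 / 1.01 - 1
Step 3: e = 2.70297 - 1
Step 4: e = 1.703

1.703


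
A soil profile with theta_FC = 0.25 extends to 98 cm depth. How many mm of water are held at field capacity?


Step 1: Water (mm) = theta_FC * depth (cm) * 10
Step 2: Water = 0.25 * 98 * 10
Step 3: Water = 245.0 mm

245.0


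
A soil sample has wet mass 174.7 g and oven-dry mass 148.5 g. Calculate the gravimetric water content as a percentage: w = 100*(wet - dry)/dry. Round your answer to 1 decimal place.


Step 1: Water mass = wet - dry = 174.7 - 148.5 = 26.2 g
Step 2: w = 100 * water mass / dry mass
Step 3: w = 100 * 26.2 / 148.5 = 17.6%

17.6


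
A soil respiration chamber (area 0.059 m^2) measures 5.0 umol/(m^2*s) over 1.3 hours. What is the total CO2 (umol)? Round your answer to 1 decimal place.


Step 1: Convert time to seconds: 1.3 hr * 3600 = 4680.0 s
Step 2: Total = flux * area * time_s
Step 3: Total = 5.0 * 0.059 * 4680.0
Step 4: Total = 1380.6 umol

1380.6


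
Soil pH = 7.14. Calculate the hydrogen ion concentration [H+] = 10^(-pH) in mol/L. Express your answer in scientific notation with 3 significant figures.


Step 1: [H+] = 10^(-pH)
Step 2: [H+] = 10^(-7.14)
Step 3: [H+] = 7.24e-08 mol/L

7.24e-08


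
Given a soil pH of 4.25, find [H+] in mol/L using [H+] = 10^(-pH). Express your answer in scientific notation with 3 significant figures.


Step 1: [H+] = 10^(-pH)
Step 2: [H+] = 10^(-4.25)
Step 3: [H+] = 5.62e-05 mol/L

5.62e-05


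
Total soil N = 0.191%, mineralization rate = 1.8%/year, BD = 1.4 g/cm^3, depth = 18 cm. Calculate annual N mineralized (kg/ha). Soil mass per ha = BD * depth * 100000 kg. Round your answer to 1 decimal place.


Step 1: Soil mass per ha = BD * depth * 100000 = 1.4 * 18 * 100000 = 2520000 kg
Step 2: Total N pool = soil mass * N%/100 = 2520000 * 0.191/100 = 4813.2 kg/ha
Step 3: N mineralized = N pool * rate%/100 = 4813.2 * 1.8/100 = 86.6 kg/ha/yr

86.6


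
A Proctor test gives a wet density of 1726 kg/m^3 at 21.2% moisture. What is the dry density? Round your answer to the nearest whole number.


Step 1: Dry density = wet density / (1 + w/100)
Step 2: Dry density = 1726 / (1 + 21.2/100)
Step 3: Dry density = 1726 / 1.212
Step 4: Dry density = 1424 kg/m^3

1424


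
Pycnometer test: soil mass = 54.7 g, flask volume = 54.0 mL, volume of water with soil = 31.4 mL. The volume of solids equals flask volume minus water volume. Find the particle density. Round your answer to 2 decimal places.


Step 1: Volume of solids = flask volume - water volume with soil
Step 2: V_solids = 54.0 - 31.4 = 22.6 mL
Step 3: Particle density = mass / V_solids = 54.7 / 22.6 = 2.42 g/cm^3

2.42


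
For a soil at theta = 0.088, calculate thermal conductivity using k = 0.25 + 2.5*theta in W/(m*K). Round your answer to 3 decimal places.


Step 1: k = 0.25 + 2.5 * theta
Step 2: k = 0.25 + 2.5 * 0.088
Step 3: k = 0.25 + 0.22
Step 4: k = 0.47 W/(m*K)

0.47


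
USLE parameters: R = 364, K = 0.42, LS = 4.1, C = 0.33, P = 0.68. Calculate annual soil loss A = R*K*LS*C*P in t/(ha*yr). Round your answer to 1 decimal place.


Step 1: A = R * K * LS * C * P
Step 2: R * K = 364 * 0.42 = 152.88
Step 3: (R*K) * LS = 152.88 * 4.1 = 626.808
Step 4: * C * P = 626.808 * 0.33 * 0.68 = 140.7
Step 5: A = 140.7 t/(ha*yr)

140.7


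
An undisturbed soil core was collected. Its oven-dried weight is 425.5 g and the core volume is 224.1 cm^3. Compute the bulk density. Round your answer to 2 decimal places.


Step 1: Identify the formula: BD = dry mass / volume
Step 2: Substitute values: BD = 425.5 / 224.1
Step 3: BD = 1.9 g/cm^3

1.9


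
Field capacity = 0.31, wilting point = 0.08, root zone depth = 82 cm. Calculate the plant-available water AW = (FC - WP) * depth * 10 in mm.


Step 1: Available water = (FC - WP) * depth * 10
Step 2: AW = (0.31 - 0.08) * 82 * 10
Step 3: AW = 0.23 * 82 * 10
Step 4: AW = 188.6 mm

188.6


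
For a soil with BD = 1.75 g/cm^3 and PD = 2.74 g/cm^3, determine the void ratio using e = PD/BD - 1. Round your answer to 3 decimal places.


Step 1: e = PD / BD - 1
Step 2: e = 2.74 / 1.75 - 1
Step 3: e = 1.56571 - 1
Step 4: e = 0.566

0.566


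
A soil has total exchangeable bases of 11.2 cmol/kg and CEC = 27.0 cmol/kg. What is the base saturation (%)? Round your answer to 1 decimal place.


Step 1: BS = 100 * (sum of bases) / CEC
Step 2: BS = 100 * 11.2 / 27.0
Step 3: BS = 41.5%

41.5


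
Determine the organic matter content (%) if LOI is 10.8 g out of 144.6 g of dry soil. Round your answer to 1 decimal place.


Step 1: OM% = 100 * LOI / sample mass
Step 2: OM = 100 * 10.8 / 144.6
Step 3: OM = 7.5%

7.5


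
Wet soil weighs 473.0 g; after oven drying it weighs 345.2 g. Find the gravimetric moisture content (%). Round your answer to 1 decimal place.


Step 1: Water mass = wet - dry = 473.0 - 345.2 = 127.8 g
Step 2: w = 100 * water mass / dry mass
Step 3: w = 100 * 127.8 / 345.2 = 37.0%

37.0


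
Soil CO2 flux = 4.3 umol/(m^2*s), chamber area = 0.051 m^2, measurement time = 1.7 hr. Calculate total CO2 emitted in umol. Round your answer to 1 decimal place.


Step 1: Convert time to seconds: 1.7 hr * 3600 = 6120.0 s
Step 2: Total = flux * area * time_s
Step 3: Total = 4.3 * 0.051 * 6120.0
Step 4: Total = 1342.1 umol

1342.1


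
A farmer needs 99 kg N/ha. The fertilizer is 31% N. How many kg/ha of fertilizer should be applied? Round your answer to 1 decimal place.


Step 1: Fertilizer rate = target N / (N content / 100)
Step 2: Rate = 99 / (31 / 100)
Step 3: Rate = 99 / 0.31
Step 4: Rate = 319.4 kg/ha

319.4


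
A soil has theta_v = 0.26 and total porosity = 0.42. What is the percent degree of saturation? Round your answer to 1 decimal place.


Step 1: S = 100 * theta_v / n
Step 2: S = 100 * 0.26 / 0.42
Step 3: S = 61.9%

61.9


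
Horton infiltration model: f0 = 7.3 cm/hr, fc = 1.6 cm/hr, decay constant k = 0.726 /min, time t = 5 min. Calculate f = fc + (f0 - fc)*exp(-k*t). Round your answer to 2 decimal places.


Step 1: f = fc + (f0 - fc) * exp(-k * t)
Step 2: exp(-0.726 * 5) = 0.026516
Step 3: f = 1.6 + (7.3 - 1.6) * 0.026516
Step 4: f = 1.6 + 5.7 * 0.026516
Step 5: f = 1.75 cm/hr

1.75


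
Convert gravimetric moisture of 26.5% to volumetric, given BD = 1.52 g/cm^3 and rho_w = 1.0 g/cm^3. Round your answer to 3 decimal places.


Step 1: theta = (w / 100) * BD / rho_w
Step 2: theta = (26.5 / 100) * 1.52 / 1.0
Step 3: theta = 0.265 * 1.52
Step 4: theta = 0.403

0.403


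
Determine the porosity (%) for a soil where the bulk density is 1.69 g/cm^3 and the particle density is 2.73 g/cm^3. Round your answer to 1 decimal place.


Step 1: Formula: n = 100 * (1 - BD / PD)
Step 2: n = 100 * (1 - 1.69 / 2.73)
Step 3: n = 100 * (1 - 0.61905)
Step 4: n = 38.1%

38.1


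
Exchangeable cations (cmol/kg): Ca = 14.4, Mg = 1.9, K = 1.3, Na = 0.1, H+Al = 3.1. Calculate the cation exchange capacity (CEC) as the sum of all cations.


Step 1: CEC = Ca + Mg + K + Na + (H+Al)
Step 2: CEC = 14.4 + 1.9 + 1.3 + 0.1 + 3.1
Step 3: CEC = 20.8 cmol/kg

20.8


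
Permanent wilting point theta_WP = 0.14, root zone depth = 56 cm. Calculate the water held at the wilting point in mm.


Step 1: Water (mm) = theta_WP * depth * 10
Step 2: Water = 0.14 * 56 * 10
Step 3: Water = 78.4 mm

78.4


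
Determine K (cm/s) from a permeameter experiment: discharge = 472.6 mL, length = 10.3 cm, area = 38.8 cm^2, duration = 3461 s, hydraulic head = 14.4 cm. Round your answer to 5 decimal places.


Step 1: K = Q * L / (A * t * h)
Step 2: Numerator = 472.6 * 10.3 = 4867.78
Step 3: Denominator = 38.8 * 3461 * 14.4 = 1933729.92
Step 4: K = 4867.78 / 1933729.92 = 0.00252 cm/s

0.00252


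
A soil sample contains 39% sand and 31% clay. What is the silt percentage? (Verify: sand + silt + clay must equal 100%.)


Step 1: sand + silt + clay = 100%
Step 2: silt = 100 - sand - clay
Step 3: silt = 100 - 39 - 31
Step 4: silt = 30%

30


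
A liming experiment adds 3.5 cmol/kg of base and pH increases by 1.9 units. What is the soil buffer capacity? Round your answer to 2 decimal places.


Step 1: BC = change in base / change in pH
Step 2: BC = 3.5 / 1.9
Step 3: BC = 1.84 cmol/(kg*pH unit)

1.84


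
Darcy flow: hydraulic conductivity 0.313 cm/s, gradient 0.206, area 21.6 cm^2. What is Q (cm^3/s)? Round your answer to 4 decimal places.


Step 1: Apply Darcy's law: Q = K * i * A
Step 2: Q = 0.313 * 0.206 * 21.6
Step 3: Q = 1.3927 cm^3/s

1.3927


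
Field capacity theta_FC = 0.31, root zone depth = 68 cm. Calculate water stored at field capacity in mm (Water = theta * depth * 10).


Step 1: Water (mm) = theta_FC * depth (cm) * 10
Step 2: Water = 0.31 * 68 * 10
Step 3: Water = 210.8 mm

210.8


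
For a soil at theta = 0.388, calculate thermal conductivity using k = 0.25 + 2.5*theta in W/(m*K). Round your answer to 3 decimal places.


Step 1: k = 0.25 + 2.5 * theta
Step 2: k = 0.25 + 2.5 * 0.388
Step 3: k = 0.25 + 0.97
Step 4: k = 1.22 W/(m*K)

1.22


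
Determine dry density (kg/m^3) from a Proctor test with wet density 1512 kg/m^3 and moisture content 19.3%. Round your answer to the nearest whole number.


Step 1: Dry density = wet density / (1 + w/100)
Step 2: Dry density = 1512 / (1 + 19.3/100)
Step 3: Dry density = 1512 / 1.193
Step 4: Dry density = 1267 kg/m^3

1267


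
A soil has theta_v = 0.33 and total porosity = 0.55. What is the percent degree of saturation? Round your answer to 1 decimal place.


Step 1: S = 100 * theta_v / n
Step 2: S = 100 * 0.33 / 0.55
Step 3: S = 60.0%

60.0


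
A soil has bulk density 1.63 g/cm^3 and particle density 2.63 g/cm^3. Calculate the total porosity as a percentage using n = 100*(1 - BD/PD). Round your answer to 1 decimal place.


Step 1: Formula: n = 100 * (1 - BD / PD)
Step 2: n = 100 * (1 - 1.63 / 2.63)
Step 3: n = 100 * (1 - 0.61977)
Step 4: n = 38.0%

38.0


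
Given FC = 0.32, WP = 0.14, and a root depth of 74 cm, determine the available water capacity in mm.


Step 1: Available water = (FC - WP) * depth * 10
Step 2: AW = (0.32 - 0.14) * 74 * 10
Step 3: AW = 0.18 * 74 * 10
Step 4: AW = 133.2 mm

133.2


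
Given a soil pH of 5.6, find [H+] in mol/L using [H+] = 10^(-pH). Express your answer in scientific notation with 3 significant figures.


Step 1: [H+] = 10^(-pH)
Step 2: [H+] = 10^(-5.6)
Step 3: [H+] = 2.51e-06 mol/L

2.51e-06


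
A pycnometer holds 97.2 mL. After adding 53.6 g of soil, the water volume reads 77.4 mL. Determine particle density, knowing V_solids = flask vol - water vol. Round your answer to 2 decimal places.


Step 1: Volume of solids = flask volume - water volume with soil
Step 2: V_solids = 97.2 - 77.4 = 19.8 mL
Step 3: Particle density = mass / V_solids = 53.6 / 19.8 = 2.71 g/cm^3

2.71


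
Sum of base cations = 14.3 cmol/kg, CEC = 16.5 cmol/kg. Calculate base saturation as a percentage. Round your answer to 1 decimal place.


Step 1: BS = 100 * (sum of bases) / CEC
Step 2: BS = 100 * 14.3 / 16.5
Step 3: BS = 86.7%

86.7


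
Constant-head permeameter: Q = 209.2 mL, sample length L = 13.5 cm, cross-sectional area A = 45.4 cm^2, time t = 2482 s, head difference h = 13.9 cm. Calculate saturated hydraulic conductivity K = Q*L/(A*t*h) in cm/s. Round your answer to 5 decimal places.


Step 1: K = Q * L / (A * t * h)
Step 2: Numerator = 209.2 * 13.5 = 2824.2
Step 3: Denominator = 45.4 * 2482 * 13.9 = 1566290.92
Step 4: K = 2824.2 / 1566290.92 = 0.0018 cm/s

0.0018


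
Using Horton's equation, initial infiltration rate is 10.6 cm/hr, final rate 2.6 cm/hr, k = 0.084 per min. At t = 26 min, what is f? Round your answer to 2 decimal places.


Step 1: f = fc + (f0 - fc) * exp(-k * t)
Step 2: exp(-0.084 * 26) = 0.11259
Step 3: f = 2.6 + (10.6 - 2.6) * 0.11259
Step 4: f = 2.6 + 8.0 * 0.11259
Step 5: f = 3.5 cm/hr

3.5


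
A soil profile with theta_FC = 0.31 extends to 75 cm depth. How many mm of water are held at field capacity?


Step 1: Water (mm) = theta_FC * depth (cm) * 10
Step 2: Water = 0.31 * 75 * 10
Step 3: Water = 232.5 mm

232.5


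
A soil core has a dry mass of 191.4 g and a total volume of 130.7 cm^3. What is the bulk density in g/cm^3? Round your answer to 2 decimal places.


Step 1: Identify the formula: BD = dry mass / volume
Step 2: Substitute values: BD = 191.4 / 130.7
Step 3: BD = 1.46 g/cm^3

1.46


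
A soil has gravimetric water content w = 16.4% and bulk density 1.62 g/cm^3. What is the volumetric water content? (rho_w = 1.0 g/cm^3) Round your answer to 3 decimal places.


Step 1: theta = (w / 100) * BD / rho_w
Step 2: theta = (16.4 / 100) * 1.62 / 1.0
Step 3: theta = 0.164 * 1.62
Step 4: theta = 0.266

0.266


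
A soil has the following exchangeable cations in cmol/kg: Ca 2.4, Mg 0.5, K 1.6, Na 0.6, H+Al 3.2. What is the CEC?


Step 1: CEC = Ca + Mg + K + Na + (H+Al)
Step 2: CEC = 2.4 + 0.5 + 1.6 + 0.6 + 3.2
Step 3: CEC = 8.3 cmol/kg

8.3


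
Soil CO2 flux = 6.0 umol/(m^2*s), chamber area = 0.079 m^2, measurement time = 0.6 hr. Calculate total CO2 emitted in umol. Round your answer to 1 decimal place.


Step 1: Convert time to seconds: 0.6 hr * 3600 = 2160.0 s
Step 2: Total = flux * area * time_s
Step 3: Total = 6.0 * 0.079 * 2160.0
Step 4: Total = 1023.8 umol

1023.8


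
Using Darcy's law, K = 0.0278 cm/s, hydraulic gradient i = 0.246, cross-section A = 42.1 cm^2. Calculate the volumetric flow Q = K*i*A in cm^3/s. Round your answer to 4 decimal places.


Step 1: Apply Darcy's law: Q = K * i * A
Step 2: Q = 0.0278 * 0.246 * 42.1
Step 3: Q = 0.2879 cm^3/s

0.2879


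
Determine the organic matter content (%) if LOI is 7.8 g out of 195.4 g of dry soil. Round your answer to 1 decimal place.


Step 1: OM% = 100 * LOI / sample mass
Step 2: OM = 100 * 7.8 / 195.4
Step 3: OM = 4.0%

4.0


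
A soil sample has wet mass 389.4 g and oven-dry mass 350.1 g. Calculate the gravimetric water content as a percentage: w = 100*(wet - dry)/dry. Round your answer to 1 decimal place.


Step 1: Water mass = wet - dry = 389.4 - 350.1 = 39.3 g
Step 2: w = 100 * water mass / dry mass
Step 3: w = 100 * 39.3 / 350.1 = 11.2%

11.2


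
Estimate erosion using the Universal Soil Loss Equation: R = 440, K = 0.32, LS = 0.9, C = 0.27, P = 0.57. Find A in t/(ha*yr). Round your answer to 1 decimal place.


Step 1: A = R * K * LS * C * P
Step 2: R * K = 440 * 0.32 = 140.8
Step 3: (R*K) * LS = 140.8 * 0.9 = 126.72
Step 4: * C * P = 126.72 * 0.27 * 0.57 = 19.5
Step 5: A = 19.5 t/(ha*yr)

19.5


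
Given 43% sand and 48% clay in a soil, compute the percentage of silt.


Step 1: sand + silt + clay = 100%
Step 2: silt = 100 - sand - clay
Step 3: silt = 100 - 43 - 48
Step 4: silt = 9%

9


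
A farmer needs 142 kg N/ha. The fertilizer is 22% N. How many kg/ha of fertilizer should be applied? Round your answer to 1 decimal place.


Step 1: Fertilizer rate = target N / (N content / 100)
Step 2: Rate = 142 / (22 / 100)
Step 3: Rate = 142 / 0.22
Step 4: Rate = 645.5 kg/ha

645.5


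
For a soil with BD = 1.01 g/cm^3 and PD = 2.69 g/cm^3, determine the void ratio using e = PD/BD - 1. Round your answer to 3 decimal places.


Step 1: e = PD / BD - 1
Step 2: e = 2.69 / 1.01 - 1
Step 3: e = 2.66337 - 1
Step 4: e = 1.663

1.663


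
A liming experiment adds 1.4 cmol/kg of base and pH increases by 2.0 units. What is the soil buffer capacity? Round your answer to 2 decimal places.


Step 1: BC = change in base / change in pH
Step 2: BC = 1.4 / 2.0
Step 3: BC = 0.7 cmol/(kg*pH unit)

0.7


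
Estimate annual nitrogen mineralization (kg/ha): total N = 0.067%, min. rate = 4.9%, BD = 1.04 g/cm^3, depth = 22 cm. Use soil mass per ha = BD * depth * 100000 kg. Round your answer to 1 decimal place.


Step 1: Soil mass per ha = BD * depth * 100000 = 1.04 * 22 * 100000 = 2288000 kg
Step 2: Total N pool = soil mass * N%/100 = 2288000 * 0.067/100 = 1532.96 kg/ha
Step 3: N mineralized = N pool * rate%/100 = 1532.96 * 4.9/100 = 75.1 kg/ha/yr

75.1


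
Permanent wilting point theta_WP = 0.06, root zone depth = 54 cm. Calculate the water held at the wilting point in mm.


Step 1: Water (mm) = theta_WP * depth * 10
Step 2: Water = 0.06 * 54 * 10
Step 3: Water = 32.4 mm

32.4


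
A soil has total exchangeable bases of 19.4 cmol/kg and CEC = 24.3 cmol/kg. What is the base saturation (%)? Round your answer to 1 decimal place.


Step 1: BS = 100 * (sum of bases) / CEC
Step 2: BS = 100 * 19.4 / 24.3
Step 3: BS = 79.8%

79.8


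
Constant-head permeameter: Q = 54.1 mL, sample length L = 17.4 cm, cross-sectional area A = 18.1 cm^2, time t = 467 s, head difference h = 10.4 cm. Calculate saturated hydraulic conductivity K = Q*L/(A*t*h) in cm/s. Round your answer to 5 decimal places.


Step 1: K = Q * L / (A * t * h)
Step 2: Numerator = 54.1 * 17.4 = 941.34
Step 3: Denominator = 18.1 * 467 * 10.4 = 87908.08
Step 4: K = 941.34 / 87908.08 = 0.01071 cm/s

0.01071


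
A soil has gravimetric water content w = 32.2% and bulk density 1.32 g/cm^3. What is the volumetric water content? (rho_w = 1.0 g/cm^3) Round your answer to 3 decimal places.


Step 1: theta = (w / 100) * BD / rho_w
Step 2: theta = (32.2 / 100) * 1.32 / 1.0
Step 3: theta = 0.322 * 1.32
Step 4: theta = 0.425

0.425


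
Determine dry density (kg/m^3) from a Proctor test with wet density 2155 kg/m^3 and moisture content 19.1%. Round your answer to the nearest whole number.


Step 1: Dry density = wet density / (1 + w/100)
Step 2: Dry density = 2155 / (1 + 19.1/100)
Step 3: Dry density = 2155 / 1.191
Step 4: Dry density = 1809 kg/m^3

1809


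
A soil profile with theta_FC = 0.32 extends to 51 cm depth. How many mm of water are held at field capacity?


Step 1: Water (mm) = theta_FC * depth (cm) * 10
Step 2: Water = 0.32 * 51 * 10
Step 3: Water = 163.2 mm

163.2


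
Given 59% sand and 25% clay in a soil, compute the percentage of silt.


Step 1: sand + silt + clay = 100%
Step 2: silt = 100 - sand - clay
Step 3: silt = 100 - 59 - 25
Step 4: silt = 16%

16


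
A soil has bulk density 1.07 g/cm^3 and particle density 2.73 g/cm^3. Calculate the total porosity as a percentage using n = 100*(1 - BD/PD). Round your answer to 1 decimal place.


Step 1: Formula: n = 100 * (1 - BD / PD)
Step 2: n = 100 * (1 - 1.07 / 2.73)
Step 3: n = 100 * (1 - 0.39194)
Step 4: n = 60.8%

60.8


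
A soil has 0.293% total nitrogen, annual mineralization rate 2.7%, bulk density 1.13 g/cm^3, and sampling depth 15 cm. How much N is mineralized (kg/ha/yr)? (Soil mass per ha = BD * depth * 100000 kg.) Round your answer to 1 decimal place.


Step 1: Soil mass per ha = BD * depth * 100000 = 1.13 * 15 * 100000 = 1695000 kg
Step 2: Total N pool = soil mass * N%/100 = 1695000 * 0.293/100 = 4966.35 kg/ha
Step 3: N mineralized = N pool * rate%/100 = 4966.35 * 2.7/100 = 134.1 kg/ha/yr

134.1


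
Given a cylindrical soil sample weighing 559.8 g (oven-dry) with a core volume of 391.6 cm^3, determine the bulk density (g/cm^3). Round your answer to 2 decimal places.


Step 1: Identify the formula: BD = dry mass / volume
Step 2: Substitute values: BD = 559.8 / 391.6
Step 3: BD = 1.43 g/cm^3

1.43


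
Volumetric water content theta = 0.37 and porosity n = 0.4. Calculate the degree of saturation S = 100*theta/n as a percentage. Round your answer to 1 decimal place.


Step 1: S = 100 * theta_v / n
Step 2: S = 100 * 0.37 / 0.4
Step 3: S = 92.5%

92.5


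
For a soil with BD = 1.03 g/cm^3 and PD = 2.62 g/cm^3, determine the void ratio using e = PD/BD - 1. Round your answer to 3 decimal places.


Step 1: e = PD / BD - 1
Step 2: e = 2.62 / 1.03 - 1
Step 3: e = 2.54369 - 1
Step 4: e = 1.544

1.544


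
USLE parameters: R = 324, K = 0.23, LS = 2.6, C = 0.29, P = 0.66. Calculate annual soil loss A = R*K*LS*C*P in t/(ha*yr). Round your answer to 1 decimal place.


Step 1: A = R * K * LS * C * P
Step 2: R * K = 324 * 0.23 = 74.52
Step 3: (R*K) * LS = 74.52 * 2.6 = 193.752
Step 4: * C * P = 193.752 * 0.29 * 0.66 = 37.1
Step 5: A = 37.1 t/(ha*yr)

37.1


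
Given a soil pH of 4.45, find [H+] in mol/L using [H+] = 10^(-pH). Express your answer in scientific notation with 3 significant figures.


Step 1: [H+] = 10^(-pH)
Step 2: [H+] = 10^(-4.45)
Step 3: [H+] = 3.55e-05 mol/L

3.55e-05


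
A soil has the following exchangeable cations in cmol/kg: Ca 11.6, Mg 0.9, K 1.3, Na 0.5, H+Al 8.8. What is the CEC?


Step 1: CEC = Ca + Mg + K + Na + (H+Al)
Step 2: CEC = 11.6 + 0.9 + 1.3 + 0.5 + 8.8
Step 3: CEC = 23.1 cmol/kg

23.1


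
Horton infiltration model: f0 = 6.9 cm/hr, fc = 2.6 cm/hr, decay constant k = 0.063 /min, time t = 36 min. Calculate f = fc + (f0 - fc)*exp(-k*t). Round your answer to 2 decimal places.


Step 1: f = fc + (f0 - fc) * exp(-k * t)
Step 2: exp(-0.063 * 36) = 0.103519
Step 3: f = 2.6 + (6.9 - 2.6) * 0.103519
Step 4: f = 2.6 + 4.3 * 0.103519
Step 5: f = 3.05 cm/hr

3.05


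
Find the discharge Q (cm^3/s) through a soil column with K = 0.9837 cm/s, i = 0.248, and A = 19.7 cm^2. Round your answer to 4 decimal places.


Step 1: Apply Darcy's law: Q = K * i * A
Step 2: Q = 0.9837 * 0.248 * 19.7
Step 3: Q = 4.806 cm^3/s

4.806


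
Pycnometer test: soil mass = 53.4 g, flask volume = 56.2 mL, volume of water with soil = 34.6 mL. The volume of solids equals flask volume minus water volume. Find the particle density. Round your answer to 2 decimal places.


Step 1: Volume of solids = flask volume - water volume with soil
Step 2: V_solids = 56.2 - 34.6 = 21.6 mL
Step 3: Particle density = mass / V_solids = 53.4 / 21.6 = 2.47 g/cm^3

2.47


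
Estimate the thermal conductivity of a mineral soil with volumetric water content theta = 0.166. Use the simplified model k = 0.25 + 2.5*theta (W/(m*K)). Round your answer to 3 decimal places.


Step 1: k = 0.25 + 2.5 * theta
Step 2: k = 0.25 + 2.5 * 0.166
Step 3: k = 0.25 + 0.415
Step 4: k = 0.665 W/(m*K)

0.665


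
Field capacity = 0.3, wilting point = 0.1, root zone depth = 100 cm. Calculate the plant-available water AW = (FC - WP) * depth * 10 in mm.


Step 1: Available water = (FC - WP) * depth * 10
Step 2: AW = (0.3 - 0.1) * 100 * 10
Step 3: AW = 0.2 * 100 * 10
Step 4: AW = 200.0 mm

200.0


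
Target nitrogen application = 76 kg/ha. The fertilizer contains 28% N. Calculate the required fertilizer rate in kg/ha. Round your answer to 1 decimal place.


Step 1: Fertilizer rate = target N / (N content / 100)
Step 2: Rate = 76 / (28 / 100)
Step 3: Rate = 76 / 0.28
Step 4: Rate = 271.4 kg/ha

271.4


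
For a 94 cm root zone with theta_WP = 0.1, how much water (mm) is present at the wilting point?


Step 1: Water (mm) = theta_WP * depth * 10
Step 2: Water = 0.1 * 94 * 10
Step 3: Water = 94.0 mm

94.0


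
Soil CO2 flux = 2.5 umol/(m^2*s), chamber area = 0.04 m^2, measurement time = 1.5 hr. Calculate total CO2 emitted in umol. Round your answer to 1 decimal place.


Step 1: Convert time to seconds: 1.5 hr * 3600 = 5400.0 s
Step 2: Total = flux * area * time_s
Step 3: Total = 2.5 * 0.04 * 5400.0
Step 4: Total = 540.0 umol

540.0


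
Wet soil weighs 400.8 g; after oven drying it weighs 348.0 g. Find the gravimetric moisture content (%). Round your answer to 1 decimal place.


Step 1: Water mass = wet - dry = 400.8 - 348.0 = 52.8 g
Step 2: w = 100 * water mass / dry mass
Step 3: w = 100 * 52.8 / 348.0 = 15.2%

15.2


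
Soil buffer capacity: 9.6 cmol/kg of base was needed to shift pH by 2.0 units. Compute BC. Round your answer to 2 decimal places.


Step 1: BC = change in base / change in pH
Step 2: BC = 9.6 / 2.0
Step 3: BC = 4.8 cmol/(kg*pH unit)

4.8


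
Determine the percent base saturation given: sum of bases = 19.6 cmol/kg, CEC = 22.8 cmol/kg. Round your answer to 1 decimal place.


Step 1: BS = 100 * (sum of bases) / CEC
Step 2: BS = 100 * 19.6 / 22.8
Step 3: BS = 86.0%

86.0


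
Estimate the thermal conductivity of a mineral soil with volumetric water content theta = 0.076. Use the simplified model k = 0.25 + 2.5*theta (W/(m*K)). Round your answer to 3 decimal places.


Step 1: k = 0.25 + 2.5 * theta
Step 2: k = 0.25 + 2.5 * 0.076
Step 3: k = 0.25 + 0.19
Step 4: k = 0.44 W/(m*K)

0.44


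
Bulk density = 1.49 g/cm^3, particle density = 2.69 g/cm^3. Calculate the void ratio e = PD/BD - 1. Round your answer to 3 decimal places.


Step 1: e = PD / BD - 1
Step 2: e = 2.69 / 1.49 - 1
Step 3: e = 1.80537 - 1
Step 4: e = 0.805

0.805


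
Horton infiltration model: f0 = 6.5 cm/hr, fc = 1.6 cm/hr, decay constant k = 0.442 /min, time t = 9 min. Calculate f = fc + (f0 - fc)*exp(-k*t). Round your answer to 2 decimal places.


Step 1: f = fc + (f0 - fc) * exp(-k * t)
Step 2: exp(-0.442 * 9) = 0.018723
Step 3: f = 1.6 + (6.5 - 1.6) * 0.018723
Step 4: f = 1.6 + 4.9 * 0.018723
Step 5: f = 1.69 cm/hr

1.69


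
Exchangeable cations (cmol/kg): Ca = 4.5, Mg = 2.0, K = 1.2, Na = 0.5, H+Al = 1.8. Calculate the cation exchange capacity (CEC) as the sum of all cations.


Step 1: CEC = Ca + Mg + K + Na + (H+Al)
Step 2: CEC = 4.5 + 2.0 + 1.2 + 0.5 + 1.8
Step 3: CEC = 10.0 cmol/kg

10.0


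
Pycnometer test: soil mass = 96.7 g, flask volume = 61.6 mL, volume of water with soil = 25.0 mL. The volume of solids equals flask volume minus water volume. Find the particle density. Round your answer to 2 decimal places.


Step 1: Volume of solids = flask volume - water volume with soil
Step 2: V_solids = 61.6 - 25.0 = 36.6 mL
Step 3: Particle density = mass / V_solids = 96.7 / 36.6 = 2.64 g/cm^3

2.64


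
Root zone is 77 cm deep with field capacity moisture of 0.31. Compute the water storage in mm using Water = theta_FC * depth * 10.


Step 1: Water (mm) = theta_FC * depth (cm) * 10
Step 2: Water = 0.31 * 77 * 10
Step 3: Water = 238.7 mm

238.7


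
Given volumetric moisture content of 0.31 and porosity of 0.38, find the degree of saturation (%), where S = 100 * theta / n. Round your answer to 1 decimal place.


Step 1: S = 100 * theta_v / n
Step 2: S = 100 * 0.31 / 0.38
Step 3: S = 81.6%

81.6


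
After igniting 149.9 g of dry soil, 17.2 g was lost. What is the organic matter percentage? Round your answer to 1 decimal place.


Step 1: OM% = 100 * LOI / sample mass
Step 2: OM = 100 * 17.2 / 149.9
Step 3: OM = 11.5%

11.5


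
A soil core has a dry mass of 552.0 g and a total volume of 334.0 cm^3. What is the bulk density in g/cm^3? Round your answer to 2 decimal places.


Step 1: Identify the formula: BD = dry mass / volume
Step 2: Substitute values: BD = 552.0 / 334.0
Step 3: BD = 1.65 g/cm^3

1.65


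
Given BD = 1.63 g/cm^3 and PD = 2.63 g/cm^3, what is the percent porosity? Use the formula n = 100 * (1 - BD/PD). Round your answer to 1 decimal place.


Step 1: Formula: n = 100 * (1 - BD / PD)
Step 2: n = 100 * (1 - 1.63 / 2.63)
Step 3: n = 100 * (1 - 0.61977)
Step 4: n = 38.0%

38.0


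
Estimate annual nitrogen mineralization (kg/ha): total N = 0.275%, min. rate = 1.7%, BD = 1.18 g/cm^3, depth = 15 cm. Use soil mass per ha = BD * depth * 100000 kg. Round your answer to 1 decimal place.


Step 1: Soil mass per ha = BD * depth * 100000 = 1.18 * 15 * 100000 = 1770000 kg
Step 2: Total N pool = soil mass * N%/100 = 1770000 * 0.275/100 = 4867.5 kg/ha
Step 3: N mineralized = N pool * rate%/100 = 4867.5 * 1.7/100 = 82.7 kg/ha/yr

82.7


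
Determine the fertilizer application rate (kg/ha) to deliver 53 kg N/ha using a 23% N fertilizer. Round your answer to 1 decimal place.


Step 1: Fertilizer rate = target N / (N content / 100)
Step 2: Rate = 53 / (23 / 100)
Step 3: Rate = 53 / 0.23
Step 4: Rate = 230.4 kg/ha

230.4


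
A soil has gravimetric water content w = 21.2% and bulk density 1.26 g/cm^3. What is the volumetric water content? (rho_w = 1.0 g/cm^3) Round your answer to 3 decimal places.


Step 1: theta = (w / 100) * BD / rho_w
Step 2: theta = (21.2 / 100) * 1.26 / 1.0
Step 3: theta = 0.212 * 1.26
Step 4: theta = 0.267

0.267


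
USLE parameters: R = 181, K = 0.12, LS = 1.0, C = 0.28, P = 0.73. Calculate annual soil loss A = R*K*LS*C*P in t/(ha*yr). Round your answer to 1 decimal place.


Step 1: A = R * K * LS * C * P
Step 2: R * K = 181 * 0.12 = 21.72
Step 3: (R*K) * LS = 21.72 * 1.0 = 21.72
Step 4: * C * P = 21.72 * 0.28 * 0.73 = 4.4
Step 5: A = 4.4 t/(ha*yr)

4.4


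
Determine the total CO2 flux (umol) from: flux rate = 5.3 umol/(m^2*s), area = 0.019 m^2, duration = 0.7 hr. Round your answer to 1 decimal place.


Step 1: Convert time to seconds: 0.7 hr * 3600 = 2520.0 s
Step 2: Total = flux * area * time_s
Step 3: Total = 5.3 * 0.019 * 2520.0
Step 4: Total = 253.8 umol

253.8


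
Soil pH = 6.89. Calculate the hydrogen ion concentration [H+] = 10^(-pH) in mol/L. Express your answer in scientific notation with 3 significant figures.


Step 1: [H+] = 10^(-pH)
Step 2: [H+] = 10^(-6.89)
Step 3: [H+] = 1.29e-07 mol/L

1.29e-07


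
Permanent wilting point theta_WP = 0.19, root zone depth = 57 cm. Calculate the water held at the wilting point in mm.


Step 1: Water (mm) = theta_WP * depth * 10
Step 2: Water = 0.19 * 57 * 10
Step 3: Water = 108.3 mm

108.3


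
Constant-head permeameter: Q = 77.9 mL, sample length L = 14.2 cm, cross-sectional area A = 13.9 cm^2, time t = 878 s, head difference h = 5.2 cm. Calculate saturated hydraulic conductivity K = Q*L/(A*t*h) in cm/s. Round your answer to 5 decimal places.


Step 1: K = Q * L / (A * t * h)
Step 2: Numerator = 77.9 * 14.2 = 1106.18
Step 3: Denominator = 13.9 * 878 * 5.2 = 63461.84
Step 4: K = 1106.18 / 63461.84 = 0.01743 cm/s

0.01743


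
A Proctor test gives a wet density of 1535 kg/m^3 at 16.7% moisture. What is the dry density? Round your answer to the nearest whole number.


Step 1: Dry density = wet density / (1 + w/100)
Step 2: Dry density = 1535 / (1 + 16.7/100)
Step 3: Dry density = 1535 / 1.167
Step 4: Dry density = 1315 kg/m^3

1315


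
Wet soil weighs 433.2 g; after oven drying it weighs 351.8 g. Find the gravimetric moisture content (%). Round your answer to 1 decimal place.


Step 1: Water mass = wet - dry = 433.2 - 351.8 = 81.4 g
Step 2: w = 100 * water mass / dry mass
Step 3: w = 100 * 81.4 / 351.8 = 23.1%

23.1


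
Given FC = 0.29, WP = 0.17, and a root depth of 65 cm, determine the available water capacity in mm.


Step 1: Available water = (FC - WP) * depth * 10
Step 2: AW = (0.29 - 0.17) * 65 * 10
Step 3: AW = 0.12 * 65 * 10
Step 4: AW = 78.0 mm

78.0


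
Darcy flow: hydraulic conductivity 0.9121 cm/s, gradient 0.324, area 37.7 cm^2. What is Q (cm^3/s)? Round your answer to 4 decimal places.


Step 1: Apply Darcy's law: Q = K * i * A
Step 2: Q = 0.9121 * 0.324 * 37.7
Step 3: Q = 11.1411 cm^3/s

11.1411


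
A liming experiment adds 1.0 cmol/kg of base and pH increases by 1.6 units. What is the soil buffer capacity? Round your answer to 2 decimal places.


Step 1: BC = change in base / change in pH
Step 2: BC = 1.0 / 1.6
Step 3: BC = 0.63 cmol/(kg*pH unit)

0.63


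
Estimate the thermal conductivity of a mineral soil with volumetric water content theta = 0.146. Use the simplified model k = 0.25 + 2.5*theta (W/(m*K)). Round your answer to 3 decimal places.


Step 1: k = 0.25 + 2.5 * theta
Step 2: k = 0.25 + 2.5 * 0.146
Step 3: k = 0.25 + 0.365
Step 4: k = 0.615 W/(m*K)

0.615


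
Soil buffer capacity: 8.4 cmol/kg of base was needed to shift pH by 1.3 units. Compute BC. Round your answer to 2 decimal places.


Step 1: BC = change in base / change in pH
Step 2: BC = 8.4 / 1.3
Step 3: BC = 6.46 cmol/(kg*pH unit)

6.46


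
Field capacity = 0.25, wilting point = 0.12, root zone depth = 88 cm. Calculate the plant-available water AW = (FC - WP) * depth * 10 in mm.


Step 1: Available water = (FC - WP) * depth * 10
Step 2: AW = (0.25 - 0.12) * 88 * 10
Step 3: AW = 0.13 * 88 * 10
Step 4: AW = 114.4 mm

114.4


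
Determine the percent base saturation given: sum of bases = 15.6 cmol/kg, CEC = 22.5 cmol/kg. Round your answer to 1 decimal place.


Step 1: BS = 100 * (sum of bases) / CEC
Step 2: BS = 100 * 15.6 / 22.5
Step 3: BS = 69.3%

69.3


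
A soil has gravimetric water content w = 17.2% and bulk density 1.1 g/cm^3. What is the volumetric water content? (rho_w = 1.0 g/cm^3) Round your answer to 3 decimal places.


Step 1: theta = (w / 100) * BD / rho_w
Step 2: theta = (17.2 / 100) * 1.1 / 1.0
Step 3: theta = 0.172 * 1.1
Step 4: theta = 0.189

0.189


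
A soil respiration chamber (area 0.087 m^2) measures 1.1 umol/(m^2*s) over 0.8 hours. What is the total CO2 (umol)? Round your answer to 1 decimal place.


Step 1: Convert time to seconds: 0.8 hr * 3600 = 2880.0 s
Step 2: Total = flux * area * time_s
Step 3: Total = 1.1 * 0.087 * 2880.0
Step 4: Total = 275.6 umol

275.6


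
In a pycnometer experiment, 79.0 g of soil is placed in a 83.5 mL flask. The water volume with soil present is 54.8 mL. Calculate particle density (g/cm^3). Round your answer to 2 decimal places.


Step 1: Volume of solids = flask volume - water volume with soil
Step 2: V_solids = 83.5 - 54.8 = 28.7 mL
Step 3: Particle density = mass / V_solids = 79.0 / 28.7 = 2.75 g/cm^3

2.75


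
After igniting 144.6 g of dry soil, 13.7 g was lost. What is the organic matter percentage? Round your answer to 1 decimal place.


Step 1: OM% = 100 * LOI / sample mass
Step 2: OM = 100 * 13.7 / 144.6
Step 3: OM = 9.5%

9.5


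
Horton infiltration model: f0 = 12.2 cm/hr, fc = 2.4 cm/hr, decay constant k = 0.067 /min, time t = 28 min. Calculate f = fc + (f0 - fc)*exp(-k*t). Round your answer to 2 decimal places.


Step 1: f = fc + (f0 - fc) * exp(-k * t)
Step 2: exp(-0.067 * 28) = 0.153202
Step 3: f = 2.4 + (12.2 - 2.4) * 0.153202
Step 4: f = 2.4 + 9.8 * 0.153202
Step 5: f = 3.9 cm/hr

3.9


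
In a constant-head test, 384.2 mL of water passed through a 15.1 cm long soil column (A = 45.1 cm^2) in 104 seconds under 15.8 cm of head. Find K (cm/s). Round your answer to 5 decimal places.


Step 1: K = Q * L / (A * t * h)
Step 2: Numerator = 384.2 * 15.1 = 5801.42
Step 3: Denominator = 45.1 * 104 * 15.8 = 74108.32
Step 4: K = 5801.42 / 74108.32 = 0.07828 cm/s

0.07828


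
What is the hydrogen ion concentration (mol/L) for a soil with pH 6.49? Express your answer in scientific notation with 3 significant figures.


Step 1: [H+] = 10^(-pH)
Step 2: [H+] = 10^(-6.49)
Step 3: [H+] = 3.24e-07 mol/L

3.24e-07


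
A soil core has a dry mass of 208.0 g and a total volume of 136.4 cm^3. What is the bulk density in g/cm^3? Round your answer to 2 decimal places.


Step 1: Identify the formula: BD = dry mass / volume
Step 2: Substitute values: BD = 208.0 / 136.4
Step 3: BD = 1.52 g/cm^3

1.52


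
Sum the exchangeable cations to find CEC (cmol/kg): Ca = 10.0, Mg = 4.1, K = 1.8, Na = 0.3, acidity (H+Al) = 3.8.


Step 1: CEC = Ca + Mg + K + Na + (H+Al)
Step 2: CEC = 10.0 + 4.1 + 1.8 + 0.3 + 3.8
Step 3: CEC = 20.0 cmol/kg

20.0


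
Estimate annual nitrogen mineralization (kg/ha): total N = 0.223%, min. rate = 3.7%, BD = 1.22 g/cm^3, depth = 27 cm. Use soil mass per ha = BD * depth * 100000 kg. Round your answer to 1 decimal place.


Step 1: Soil mass per ha = BD * depth * 100000 = 1.22 * 27 * 100000 = 3294000 kg
Step 2: Total N pool = soil mass * N%/100 = 3294000 * 0.223/100 = 7345.62 kg/ha
Step 3: N mineralized = N pool * rate%/100 = 7345.62 * 3.7/100 = 271.8 kg/ha/yr

271.8


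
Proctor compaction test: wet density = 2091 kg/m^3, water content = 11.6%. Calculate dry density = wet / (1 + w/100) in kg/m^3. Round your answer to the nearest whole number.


Step 1: Dry density = wet density / (1 + w/100)
Step 2: Dry density = 2091 / (1 + 11.6/100)
Step 3: Dry density = 2091 / 1.116
Step 4: Dry density = 1874 kg/m^3

1874


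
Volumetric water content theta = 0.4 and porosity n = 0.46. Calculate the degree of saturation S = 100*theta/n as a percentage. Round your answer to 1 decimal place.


Step 1: S = 100 * theta_v / n
Step 2: S = 100 * 0.4 / 0.46
Step 3: S = 87.0%

87.0
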